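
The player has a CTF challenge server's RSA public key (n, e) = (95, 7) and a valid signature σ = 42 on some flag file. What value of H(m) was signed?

Squares mod 95: σ^1≡42, σ^2≡54, σ^4≡66
7 = 4 + 2 + 1, so σ^7 ≡ 66·54·42 ≡ 63 (mod 95)

63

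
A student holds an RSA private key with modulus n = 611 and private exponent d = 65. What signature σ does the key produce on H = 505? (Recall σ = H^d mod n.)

449

H^2 ≡ 505^2 = 255025 ≡ 238
H^4 ≡ 238^2 = 56644 ≡ 432
H^8 ≡ 432^2 = 186624 ≡ 269
H^16 ≡ 269^2 = 72361 ≡ 263
H^32 ≡ 263^2 = 69169 ≡ 126
H^64 ≡ 126^2 = 15876 ≡ 601
65 = 64 + 1, so H^65 ≡ 601·505 ≡ 449 (mod 611)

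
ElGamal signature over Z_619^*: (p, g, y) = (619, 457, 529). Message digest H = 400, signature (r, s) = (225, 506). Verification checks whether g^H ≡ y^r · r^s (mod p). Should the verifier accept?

accept

Left side g^H mod p:
457^2 = 208849 ≡ 246
457^4 ≡ 246^2 = 60516 ≡ 473
457^8 ≡ 473^2 = 223729 ≡ 270
457^16 ≡ 270^2 = 72900 ≡ 477
457^32 ≡ 477^2 = 227529 ≡ 356
457^64 ≡ 356^2 = 126736 ≡ 460
457^128 ≡ 460^2 = 211600 ≡ 521
457^256 ≡ 521^2 = 271441 ≡ 319
400 = 256 + 128 + 16, so 457^400 ≡ 319·521·477 ≡ 355 (mod 619)
Right side y^r · r^s mod p:
529^2 = 279841 ≡ 53
529^4 ≡ 53^2 = 2809 ≡ 333
529^8 ≡ 333^2 = 110889 ≡ 88
529^16 ≡ 88^2 = 7744 ≡ 316
529^32 ≡ 316^2 = 99856 ≡ 197
529^64 ≡ 197^2 = 38809 ≡ 431
529^128 ≡ 431^2 = 185761 ≡ 61
225 = 128 + 64 + 32 + 1, so 529^225 ≡ 61·431·197·529 ≡ 377 (mod 619)
225^2 = 50625 ≡ 486
225^4 ≡ 486^2 = 236196 ≡ 357
225^8 ≡ 357^2 = 127449 ≡ 554
225^16 ≡ 554^2 = 306916 ≡ 511
225^32 ≡ 511^2 = 261121 ≡ 522
225^64 ≡ 522^2 = 272484 ≡ 124
225^128 ≡ 124^2 = 15376 ≡ 520
225^256 ≡ 520^2 = 270400 ≡ 516
506 = 256 + 128 + 64 + 32 + 16 + 8 + 2, so 225^506 ≡ 516·520·124·522·511·554·486 ≡ 395 (mod 619)
377·395 = 148915 ≡ 355 (mod 619)
355 ≡ 355 (mod 619), so the signature is genuine.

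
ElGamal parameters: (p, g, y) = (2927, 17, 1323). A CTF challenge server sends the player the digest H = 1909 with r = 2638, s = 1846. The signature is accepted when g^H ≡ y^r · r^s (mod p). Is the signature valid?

invalid

Left side g^H mod p:
17^2 = 289
17^4 ≡ 289^2 = 83521 ≡ 1565
17^8 ≡ 1565^2 = 2449225 ≡ 2253
17^16 ≡ 2253^2 = 5076009 ≡ 591
17^32 ≡ 591^2 = 349281 ≡ 968
17^64 ≡ 968^2 = 937024 ≡ 384
17^128 ≡ 384^2 = 147456 ≡ 1106
17^256 ≡ 1106^2 = 1223236 ≡ 2677
17^512 ≡ 2677^2 = 7166329 ≡ 1033
17^1024 ≡ 1033^2 = 1067089 ≡ 1661
1909 = 1024 + 512 + 256 + 64 + 32 + 16 + 4 + 1, so 17^1909 ≡ 1661·1033·2677·384·968·591·1565·17 ≡ 250 (mod 2927)
Right side y^r · r^s mod p:
1323^2 = 1750329 ≡ 2910
1323^4 ≡ 2910^2 = 8468100 ≡ 289
1323^8 ≡ 289^2 = 83521 ≡ 1565
1323^16 ≡ 1565^2 = 2449225 ≡ 2253
1323^32 ≡ 2253^2 = 5076009 ≡ 591
1323^64 ≡ 591^2 = 349281 ≡ 968
1323^128 ≡ 968^2 = 937024 ≡ 384
1323^256 ≡ 384^2 = 147456 ≡ 1106
1323^512 ≡ 1106^2 = 1223236 ≡ 2677
1323^1024 ≡ 2677^2 = 7166329 ≡ 1033
1323^2048 ≡ 1033^2 = 1067089 ≡ 1661
2638 = 2048 + 512 + 64 + 8 + 4 + 2, so 1323^2638 ≡ 1661·2677·968·1565·289·2910 ≡ 2253 (mod 2927)
2638^2 = 6959044 ≡ 1565
2638^4 ≡ 1565^2 = 2449225 ≡ 2253
2638^8 ≡ 2253^2 = 5076009 ≡ 591
2638^16 ≡ 591^2 = 349281 ≡ 968
2638^32 ≡ 968^2 = 937024 ≡ 384
2638^64 ≡ 384^2 = 147456 ≡ 1106
2638^128 ≡ 1106^2 = 1223236 ≡ 2677
2638^256 ≡ 2677^2 = 7166329 ≡ 1033
2638^512 ≡ 1033^2 = 1067089 ≡ 1661
2638^1024 ≡ 1661^2 = 2758921 ≡ 1687
1846 = 1024 + 512 + 256 + 32 + 16 + 4 + 2, so 2638^1846 ≡ 1687·1661·1033·384·968·2253·1565 ≡ 1527 (mod 2927)
2253·1527 = 3440331 ≡ 1106 (mod 2927)
250 ≠ 1106, so verification fails.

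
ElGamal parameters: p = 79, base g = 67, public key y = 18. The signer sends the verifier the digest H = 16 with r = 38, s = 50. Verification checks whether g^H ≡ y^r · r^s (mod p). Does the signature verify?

does not verify

Left side g^H mod p:
67^2 = 4489 ≡ 65
67^4 ≡ 65^2 = 4225 ≡ 38
67^8 ≡ 38^2 = 1444 ≡ 22
67^16 ≡ 22^2 = 484 ≡ 10
Right side y^r · r^s mod p:
18^2 = 324 ≡ 8
18^4 ≡ 8^2 = 64
18^8 ≡ 64^2 = 4096 ≡ 67
18^16 ≡ 67^2 = 4489 ≡ 65
18^32 ≡ 65^2 = 4225 ≡ 38
38 = 32 + 4 + 2, so 18^38 ≡ 38·64·8 ≡ 22 (mod 79)
38^2 = 1444 ≡ 22
38^4 ≡ 22^2 = 484 ≡ 10
38^8 ≡ 10^2 = 100 ≡ 21
38^16 ≡ 21^2 = 441 ≡ 46
38^32 ≡ 46^2 = 2116 ≡ 62
50 = 32 + 16 + 2, so 38^50 ≡ 62·46·22 ≡ 18 (mod 79)
22·18 = 396 ≡ 1 (mod 79)
10 ≠ 1, so verification fails.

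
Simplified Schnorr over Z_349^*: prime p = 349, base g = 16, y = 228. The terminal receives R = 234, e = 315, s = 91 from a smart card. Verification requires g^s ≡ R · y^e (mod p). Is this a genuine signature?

g^s mod p:
Squares mod 349: 16^1≡16, 16^2≡256, 16^4≡273, 16^8≡192, 16^16≡219, 16^32≡148, 16^64≡266
91 = 64 + 16 + 8 + 2 + 1, so 16^91 ≡ 266·219·192·256·16 ≡ 273 (mod 349)
R · y^e mod p:
Squares mod 349: 228^1≡228, 228^2≡332, 228^4≡289, 228^8≡110, 228^16≡234, 228^32≡312, 228^64≡322, 228^128≡31, 228^256≡263
315 = 256 + 32 + 16 + 8 + 2 + 1, so 228^315 ≡ 263·312·234·110·332·228 ≡ 285 (mod 349)
234·285 = 66690 ≡ 31 (mod 349)
273 ≠ 31; the check fails.

forged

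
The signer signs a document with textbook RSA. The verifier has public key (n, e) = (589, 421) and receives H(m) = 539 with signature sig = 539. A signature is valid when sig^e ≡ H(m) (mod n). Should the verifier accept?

sig^2 ≡ 539^2 = 290521 ≡ 144
sig^4 ≡ 144^2 = 20736 ≡ 121
sig^8 ≡ 121^2 = 14641 ≡ 505
sig^16 ≡ 505^2 = 255025 ≡ 577
sig^32 ≡ 577^2 = 332929 ≡ 144
sig^64 ≡ 144^2 = 20736 ≡ 121
sig^128 ≡ 121^2 = 14641 ≡ 505
sig^256 ≡ 505^2 = 255025 ≡ 577
421 = 256 + 128 + 32 + 4 + 1, so sig^421 ≡ 577·505·144·121·539 ≡ 539 (mod 589)
sig^421 mod 589 = 539 matches H(m).

accept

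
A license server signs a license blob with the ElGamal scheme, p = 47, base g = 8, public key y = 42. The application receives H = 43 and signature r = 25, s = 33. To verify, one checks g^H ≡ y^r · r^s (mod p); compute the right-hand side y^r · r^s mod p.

42^2 = 1764 ≡ 25
42^4 ≡ 25^2 = 625 ≡ 14
42^8 ≡ 14^2 = 196 ≡ 8
42^16 ≡ 8^2 = 64 ≡ 17
25 = 16 + 8 + 1, so 42^25 ≡ 17·8·42 ≡ 25 (mod 47)
25^2 = 625 ≡ 14
25^4 ≡ 14^2 = 196 ≡ 8
25^8 ≡ 8^2 = 64 ≡ 17
25^16 ≡ 17^2 = 289 ≡ 7
25^32 ≡ 7^2 = 49 ≡ 2
33 = 32 + 1, so 25^33 ≡ 2·25 ≡ 3 (mod 47)
y^r · r^s ≡ 25·3 = 75 ≡ 28 (mod 47)

28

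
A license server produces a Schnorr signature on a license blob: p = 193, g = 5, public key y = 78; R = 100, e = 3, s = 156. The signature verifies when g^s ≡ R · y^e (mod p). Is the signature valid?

invalid

g^s mod p:
5^156 mod 193 = 166
R · y^e mod p:
78^3 mod 193 = 158
100·158 = 15800 ≡ 167 (mod 193)
166 ≠ 167; the check fails.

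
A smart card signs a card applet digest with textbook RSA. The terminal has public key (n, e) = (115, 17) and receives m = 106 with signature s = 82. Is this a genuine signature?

forged

s^2 ≡ 82^2 = 6724 ≡ 54
s^4 ≡ 54^2 = 2916 ≡ 41
s^8 ≡ 41^2 = 1681 ≡ 71
s^16 ≡ 71^2 = 5041 ≡ 96
17 = 16 + 1, so s^17 ≡ 96·82 ≡ 52 (mod 115)
52 ≠ 106, so verification fails.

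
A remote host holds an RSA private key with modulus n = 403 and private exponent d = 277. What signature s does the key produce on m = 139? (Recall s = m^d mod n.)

m^2 ≡ 139^2 = 19321 ≡ 380
m^4 ≡ 380^2 = 144400 ≡ 126
m^8 ≡ 126^2 = 15876 ≡ 159
m^16 ≡ 159^2 = 25281 ≡ 295
m^32 ≡ 295^2 = 87025 ≡ 380
m^64 ≡ 380^2 = 144400 ≡ 126
m^128 ≡ 126^2 = 15876 ≡ 159
m^256 ≡ 159^2 = 25281 ≡ 295
277 = 256 + 16 + 4 + 1, so m^277 ≡ 295·295·126·139 ≡ 178 (mod 403)

178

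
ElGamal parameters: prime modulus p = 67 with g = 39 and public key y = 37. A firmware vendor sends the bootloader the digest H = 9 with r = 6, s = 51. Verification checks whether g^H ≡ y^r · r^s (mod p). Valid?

yes

Left side g^H mod p:
39^9 mod 67 = 22
Right side y^r · r^s mod p:
37^6 mod 67 = 1
6^51 mod 67 = 22
1·22 = 22 ≡ 22 (mod 67)
22 ≡ 22 (mod 67), so the signature is genuine.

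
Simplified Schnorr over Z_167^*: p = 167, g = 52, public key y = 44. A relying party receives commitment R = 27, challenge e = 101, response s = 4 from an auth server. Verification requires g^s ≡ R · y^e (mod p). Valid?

g^s mod p:
Squares mod 167: 52^1≡52, 52^2≡32, 52^4≡22
52^4 ≡ 22 (mod 167)
R · y^e mod p:
Squares mod 167: 44^1≡44, 44^2≡99, 44^4≡115, 44^8≡32, 44^16≡22, 44^32≡150, 44^64≡122
101 = 64 + 32 + 4 + 1, so 44^101 ≡ 122·150·115·44 ≡ 7 (mod 167)
27·7 = 189 ≡ 22 (mod 167)
22 ≡ 22 (mod 167); signature holds.

yes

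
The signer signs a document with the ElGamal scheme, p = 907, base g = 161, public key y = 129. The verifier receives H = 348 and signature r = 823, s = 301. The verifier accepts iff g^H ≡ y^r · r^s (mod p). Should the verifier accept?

Left side g^H mod p:
Squares mod 907: 161^1≡161, 161^2≡525, 161^4≡804, 161^8≡632, 161^16≡344, 161^32≡426, 161^64≡76, 161^128≡334, 161^256≡902
348 = 256 + 64 + 16 + 8 + 4, so 161^348 ≡ 902·76·344·632·804 ≡ 286 (mod 907)
Right side y^r · r^s mod p:
Squares mod 907: 129^1≡129, 129^2≡315, 129^4≡362, 129^8≡436, 129^16≡533, 129^32≡198, 129^64≡203, 129^128≡394, 129^256≡139, 129^512≡274
823 = 512 + 256 + 32 + 16 + 4 + 2 + 1, so 129^823 ≡ 274·139·198·533·362·315·129 ≡ 19 (mod 907)
Squares mod 907: 823^1≡823, 823^2≡707, 823^4≡92, 823^8≡301, 823^16≡808, 823^32≡731, 823^64≡138, 823^128≡904, 823^256≡9
301 = 256 + 32 + 8 + 4 + 1, so 823^301 ≡ 9·731·301·92·823 ≡ 836 (mod 907)
19·836 = 15884 ≡ 465 (mod 907)
286 ≠ 465, so verification fails.

reject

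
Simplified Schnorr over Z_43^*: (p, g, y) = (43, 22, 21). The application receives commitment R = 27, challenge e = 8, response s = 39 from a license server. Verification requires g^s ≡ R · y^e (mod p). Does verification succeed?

passes

g^s mod p:
22^39 mod 43 = 8
R · y^e mod p:
21^8 mod 43 = 21
27·21 = 567 ≡ 8 (mod 43)
8 ≡ 8 (mod 43); signature holds.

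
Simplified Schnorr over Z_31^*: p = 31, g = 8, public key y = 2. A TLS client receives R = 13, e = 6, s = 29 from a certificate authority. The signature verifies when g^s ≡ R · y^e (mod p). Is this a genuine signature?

forged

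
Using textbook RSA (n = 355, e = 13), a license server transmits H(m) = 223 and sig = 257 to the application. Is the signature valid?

Squares mod 355: sig^1≡257, sig^2≡19, sig^4≡6, sig^8≡36
13 = 8 + 4 + 1, so sig^13 ≡ 36·6·257 ≡ 132 (mod 355)
132 ≠ 223, so verification fails.

invalid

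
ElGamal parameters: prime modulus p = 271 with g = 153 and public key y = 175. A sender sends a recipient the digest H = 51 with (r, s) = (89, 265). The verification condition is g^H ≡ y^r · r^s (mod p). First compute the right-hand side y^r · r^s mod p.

Squares mod 271: 175^1≡175, 175^2≡2, 175^4≡4, 175^8≡16, 175^16≡256, 175^32≡225, 175^64≡219
89 = 64 + 16 + 8 + 1, so 175^89 ≡ 219·256·16·175 ≡ 11 (mod 271)
Squares mod 271: 89^1≡89, 89^2≡62, 89^4≡50, 89^8≡61, 89^16≡198, 89^32≡180, 89^64≡151, 89^128≡37, 89^256≡14
265 = 256 + 8 + 1, so 89^265 ≡ 14·61·89 ≡ 126 (mod 271)
y^r · r^s ≡ 11·126 = 1386 ≡ 31 (mod 271)

31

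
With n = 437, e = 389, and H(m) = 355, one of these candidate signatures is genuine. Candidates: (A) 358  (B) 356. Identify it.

Candidate A: 358^2 = 128164 ≡ 123; 358^4 ≡ 123^2 = 15129 ≡ 271; 358^8 ≡ 271^2 = 73441 ≡ 25; 358^16 ≡ 25^2 = 625 ≡ 188; 358^32 ≡ 188^2 = 35344 ≡ 384; 358^64 ≡ 384^2 = 147456 ≡ 187; 358^128 ≡ 187^2 = 34969 ≡ 9; 358^256 ≡ 9^2 = 81; 389 = 256 + 128 + 4 + 1, so 358^389 ≡ 81·9·271·358 ≡ 294 (mod 437)
Candidate B: 356^2 = 126736 ≡ 6; 356^4 ≡ 6^2 = 36; 356^8 ≡ 36^2 = 1296 ≡ 422; 356^16 ≡ 422^2 = 178084 ≡ 225; 356^32 ≡ 225^2 = 50625 ≡ 370; 356^64 ≡ 370^2 = 136900 ≡ 119; 356^128 ≡ 119^2 = 14161 ≡ 177; 356^256 ≡ 177^2 = 31329 ≡ 302; 389 = 256 + 128 + 4 + 1, so 356^389 ≡ 302·177·36·356 ≡ 355 (mod 437)
  → matches H(m) = 355

B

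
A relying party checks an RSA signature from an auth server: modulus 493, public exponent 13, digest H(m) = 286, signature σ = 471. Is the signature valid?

valid

Squares mod 493: σ^1≡471, σ^2≡484, σ^4≡81, σ^8≡152
13 = 8 + 4 + 1, so σ^13 ≡ 152·81·471 ≡ 286 (mod 493)
286 = H(m), so the signature checks out.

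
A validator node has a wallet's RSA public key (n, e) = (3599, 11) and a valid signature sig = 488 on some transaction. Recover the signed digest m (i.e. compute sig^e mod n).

1098

Squares mod 3599: sig^1≡488, sig^2≡610, sig^4≡1403, sig^8≡3355
11 = 8 + 2 + 1, so sig^11 ≡ 3355·610·488 ≡ 1098 (mod 3599)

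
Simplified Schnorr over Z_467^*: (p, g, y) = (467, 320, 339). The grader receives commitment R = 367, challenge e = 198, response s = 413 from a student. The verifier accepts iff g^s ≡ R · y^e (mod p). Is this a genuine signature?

genuine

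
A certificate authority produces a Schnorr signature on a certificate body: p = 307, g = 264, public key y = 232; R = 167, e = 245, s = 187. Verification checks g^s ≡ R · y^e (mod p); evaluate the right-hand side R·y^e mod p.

53

Squares mod 307: 232^1≡232, 232^2≡99, 232^4≡284, 232^8≡222, 232^16≡164, 232^32≡187, 232^64≡278, 232^128≡227
245 = 128 + 64 + 32 + 16 + 4 + 1, so 232^245 ≡ 227·278·187·164·284·232 ≡ 129 (mod 307)
R · y^e ≡ 167·129 = 21543 ≡ 53 (mod 307)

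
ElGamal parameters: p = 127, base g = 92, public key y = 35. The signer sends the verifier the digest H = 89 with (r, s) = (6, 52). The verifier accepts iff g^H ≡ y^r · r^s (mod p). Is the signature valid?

invalid

Left side g^H mod p:
92^89 mod 127 = 83
Right side y^r · r^s mod p:
35^6 mod 127 = 61
6^52 mod 127 = 71
61·71 = 4331 ≡ 13 (mod 127)
83 ≠ 13, so verification fails.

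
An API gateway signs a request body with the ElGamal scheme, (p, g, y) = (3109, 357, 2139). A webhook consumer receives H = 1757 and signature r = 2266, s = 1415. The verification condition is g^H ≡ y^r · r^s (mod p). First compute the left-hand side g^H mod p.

357^1757 mod 3109 = 1312

1312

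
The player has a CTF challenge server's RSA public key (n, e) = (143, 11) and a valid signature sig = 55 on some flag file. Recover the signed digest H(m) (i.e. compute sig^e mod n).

sig^2 ≡ 55^2 = 3025 ≡ 22
sig^4 ≡ 22^2 = 484 ≡ 55
sig^8 ≡ 55^2 = 3025 ≡ 22
11 = 8 + 2 + 1, so sig^11 ≡ 22·22·55 ≡ 22 (mod 143)

22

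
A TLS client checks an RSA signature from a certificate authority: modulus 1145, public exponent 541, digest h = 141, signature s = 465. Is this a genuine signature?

forged

s^2 ≡ 465^2 = 216225 ≡ 965
s^4 ≡ 965^2 = 931225 ≡ 340
s^8 ≡ 340^2 = 115600 ≡ 1100
s^16 ≡ 1100^2 = 1210000 ≡ 880
s^32 ≡ 880^2 = 774400 ≡ 380
s^64 ≡ 380^2 = 144400 ≡ 130
s^128 ≡ 130^2 = 16900 ≡ 870
s^256 ≡ 870^2 = 756900 ≡ 55
s^512 ≡ 55^2 = 3025 ≡ 735
541 = 512 + 16 + 8 + 4 + 1, so s^541 ≡ 735·880·1100·340·465 ≡ 160 (mod 1145)
s^541 mod 1145 = 160, but h = 141.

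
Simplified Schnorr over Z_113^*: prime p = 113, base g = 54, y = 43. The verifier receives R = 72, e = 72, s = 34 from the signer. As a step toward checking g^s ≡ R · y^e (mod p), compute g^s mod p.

62

54^2 = 2916 ≡ 91
54^4 ≡ 91^2 = 8281 ≡ 32
54^8 ≡ 32^2 = 1024 ≡ 7
54^16 ≡ 7^2 = 49
54^32 ≡ 49^2 = 2401 ≡ 28
34 = 32 + 2, so 54^34 ≡ 28·91 ≡ 62 (mod 113)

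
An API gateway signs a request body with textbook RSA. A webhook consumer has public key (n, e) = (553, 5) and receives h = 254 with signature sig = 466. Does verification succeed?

passes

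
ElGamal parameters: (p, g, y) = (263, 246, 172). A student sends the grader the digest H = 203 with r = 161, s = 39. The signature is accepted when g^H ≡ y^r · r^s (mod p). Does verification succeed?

passes

Left side g^H mod p:
246^2 = 60516 ≡ 26
246^4 ≡ 26^2 = 676 ≡ 150
246^8 ≡ 150^2 = 22500 ≡ 145
246^16 ≡ 145^2 = 21025 ≡ 248
246^32 ≡ 248^2 = 61504 ≡ 225
246^64 ≡ 225^2 = 50625 ≡ 129
246^128 ≡ 129^2 = 16641 ≡ 72
203 = 128 + 64 + 8 + 2 + 1, so 246^203 ≡ 72·129·145·26·246 ≡ 231 (mod 263)
Right side y^r · r^s mod p:
172^2 = 29584 ≡ 128
172^4 ≡ 128^2 = 16384 ≡ 78
172^8 ≡ 78^2 = 6084 ≡ 35
172^16 ≡ 35^2 = 1225 ≡ 173
172^32 ≡ 173^2 = 29929 ≡ 210
172^64 ≡ 210^2 = 44100 ≡ 179
172^128 ≡ 179^2 = 32041 ≡ 218
161 = 128 + 32 + 1, so 172^161 ≡ 218·210·172 ≡ 203 (mod 263)
161^2 = 25921 ≡ 147
161^4 ≡ 147^2 = 21609 ≡ 43
161^8 ≡ 43^2 = 1849 ≡ 8
161^16 ≡ 8^2 = 64
161^32 ≡ 64^2 = 4096 ≡ 151
39 = 32 + 4 + 2 + 1, so 161^39 ≡ 151·43·147·161 ≡ 246 (mod 263)
203·246 = 49938 ≡ 231 (mod 263)
231 ≡ 231 (mod 263), so the signature is genuine.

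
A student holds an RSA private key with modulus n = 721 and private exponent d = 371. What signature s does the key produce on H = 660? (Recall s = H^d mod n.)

319

H^2 ≡ 660^2 = 435600 ≡ 116
H^4 ≡ 116^2 = 13456 ≡ 478
H^8 ≡ 478^2 = 228484 ≡ 648
H^16 ≡ 648^2 = 419904 ≡ 282
H^32 ≡ 282^2 = 79524 ≡ 214
H^64 ≡ 214^2 = 45796 ≡ 373
H^128 ≡ 373^2 = 139129 ≡ 697
H^256 ≡ 697^2 = 485809 ≡ 576
371 = 256 + 64 + 32 + 16 + 2 + 1, so H^371 ≡ 576·373·214·282·116·660 ≡ 319 (mod 721)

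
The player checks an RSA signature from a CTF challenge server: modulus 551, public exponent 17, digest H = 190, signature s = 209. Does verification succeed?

fails

s^2 ≡ 209^2 = 43681 ≡ 152
s^4 ≡ 152^2 = 23104 ≡ 513
s^8 ≡ 513^2 = 263169 ≡ 342
s^16 ≡ 342^2 = 116964 ≡ 152
17 = 16 + 1, so s^17 ≡ 152·209 ≡ 361 (mod 551)
s^17 mod 551 = 361, but H = 190.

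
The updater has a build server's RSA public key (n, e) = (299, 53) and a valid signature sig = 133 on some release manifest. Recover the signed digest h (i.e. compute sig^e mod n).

Squares mod 299: sig^1≡133, sig^2≡48, sig^4≡211, sig^8≡269, sig^16≡3, sig^32≡9
53 = 32 + 16 + 4 + 1, so sig^53 ≡ 9·3·211·133 ≡ 35 (mod 299)

35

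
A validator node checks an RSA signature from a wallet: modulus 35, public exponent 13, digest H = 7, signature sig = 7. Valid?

sig^2 ≡ 7^2 = 49 ≡ 14
sig^4 ≡ 14^2 = 196 ≡ 21
sig^8 ≡ 21^2 = 441 ≡ 21
13 = 8 + 4 + 1, so sig^13 ≡ 21·21·7 ≡ 7 (mod 35)
7 = H, so the signature checks out.

yes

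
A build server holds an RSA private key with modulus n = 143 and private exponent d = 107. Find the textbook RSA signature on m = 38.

Squares mod 143: m^1≡38, m^2≡14, m^4≡53, m^8≡92, m^16≡27, m^32≡14, m^64≡53
107 = 64 + 32 + 8 + 2 + 1, so m^107 ≡ 53·14·92·14·38 ≡ 25 (mod 143)

25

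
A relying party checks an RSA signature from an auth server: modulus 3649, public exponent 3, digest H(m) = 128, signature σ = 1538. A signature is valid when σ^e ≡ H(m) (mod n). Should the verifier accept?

reject

σ^2 ≡ 1538^2 = 2365444 ≡ 892
3 = 2 + 1, so σ^3 ≡ 892·1538 ≡ 3521 (mod 3649)
3521 ≠ 128, so verification fails.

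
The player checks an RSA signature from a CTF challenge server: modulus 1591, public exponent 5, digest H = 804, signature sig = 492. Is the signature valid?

valid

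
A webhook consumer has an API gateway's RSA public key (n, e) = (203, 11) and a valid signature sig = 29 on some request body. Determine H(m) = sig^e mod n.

29

sig^11 mod 203 = 29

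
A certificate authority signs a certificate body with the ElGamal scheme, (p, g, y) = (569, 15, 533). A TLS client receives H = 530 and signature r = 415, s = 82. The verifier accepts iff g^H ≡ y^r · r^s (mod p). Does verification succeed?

Left side g^H mod p:
15^2 = 225
15^4 ≡ 225^2 = 50625 ≡ 553
15^8 ≡ 553^2 = 305809 ≡ 256
15^16 ≡ 256^2 = 65536 ≡ 101
15^32 ≡ 101^2 = 10201 ≡ 528
15^64 ≡ 528^2 = 278784 ≡ 543
15^128 ≡ 543^2 = 294849 ≡ 107
15^256 ≡ 107^2 = 11449 ≡ 69
15^512 ≡ 69^2 = 4761 ≡ 209
530 = 512 + 16 + 2, so 15^530 ≡ 209·101·225 ≡ 82 (mod 569)
Right side y^r · r^s mod p:
533^2 = 284089 ≡ 158
533^4 ≡ 158^2 = 24964 ≡ 497
533^8 ≡ 497^2 = 247009 ≡ 63
533^16 ≡ 63^2 = 3969 ≡ 555
533^32 ≡ 555^2 = 308025 ≡ 196
533^64 ≡ 196^2 = 38416 ≡ 293
533^128 ≡ 293^2 = 85849 ≡ 499
533^256 ≡ 499^2 = 249001 ≡ 348
415 = 256 + 128 + 16 + 8 + 4 + 2 + 1, so 533^415 ≡ 348·499·555·63·497·158·533 ≡ 429 (mod 569)
415^2 = 172225 ≡ 387
415^4 ≡ 387^2 = 149769 ≡ 122
415^8 ≡ 122^2 = 14884 ≡ 90
415^16 ≡ 90^2 = 8100 ≡ 134
415^32 ≡ 134^2 = 17956 ≡ 317
415^64 ≡ 317^2 = 100489 ≡ 345
82 = 64 + 16 + 2, so 415^82 ≡ 345·134·387 ≡ 512 (mod 569)
429·512 = 219648 ≡ 14 (mod 569)
82 ≠ 14, so verification fails.

fails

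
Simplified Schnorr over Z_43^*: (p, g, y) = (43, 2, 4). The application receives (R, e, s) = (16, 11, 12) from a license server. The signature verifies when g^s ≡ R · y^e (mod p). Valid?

g^s mod p:
Squares mod 43: 2^1≡2, 2^2≡4, 2^4≡16, 2^8≡41
12 = 8 + 4, so 2^12 ≡ 41·16 ≡ 11 (mod 43)
R · y^e mod p:
Squares mod 43: 4^1≡4, 4^2≡16, 4^4≡41, 4^8≡4
11 = 8 + 2 + 1, so 4^11 ≡ 4·16·4 ≡ 41 (mod 43)
16·41 = 656 ≡ 11 (mod 43)
11 ≡ 11 (mod 43); signature holds.

yes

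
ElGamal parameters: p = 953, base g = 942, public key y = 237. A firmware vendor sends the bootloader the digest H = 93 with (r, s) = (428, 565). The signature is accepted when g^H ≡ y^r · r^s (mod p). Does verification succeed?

Left side g^H mod p:
942^93 mod 953 = 930
Right side y^r · r^s mod p:
237^428 mod 953 = 771
428^565 mod 953 = 906
771·906 = 698526 ≡ 930 (mod 953)
930 ≡ 930 (mod 953), so the signature is genuine.

passes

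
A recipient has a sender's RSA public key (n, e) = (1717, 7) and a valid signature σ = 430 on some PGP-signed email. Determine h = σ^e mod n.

1013

σ^7 mod 1717 = 1013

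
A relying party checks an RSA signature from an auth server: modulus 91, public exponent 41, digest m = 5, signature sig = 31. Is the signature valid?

Squares mod 91: sig^1≡31, sig^2≡51, sig^4≡53, sig^8≡79, sig^16≡53, sig^32≡79
41 = 32 + 8 + 1, so sig^41 ≡ 79·79·31 ≡ 5 (mod 91)
Since 5 equals the digest 5, verification succeeds.

valid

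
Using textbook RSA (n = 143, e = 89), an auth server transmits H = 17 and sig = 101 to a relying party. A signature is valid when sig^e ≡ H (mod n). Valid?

yes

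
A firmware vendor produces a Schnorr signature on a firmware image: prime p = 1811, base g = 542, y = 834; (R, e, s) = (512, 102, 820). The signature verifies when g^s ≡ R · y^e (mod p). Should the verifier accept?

reject

g^s mod p:
542^2 = 293764 ≡ 382
542^4 ≡ 382^2 = 145924 ≡ 1044
542^8 ≡ 1044^2 = 1089936 ≡ 1525
542^16 ≡ 1525^2 = 2325625 ≡ 301
542^32 ≡ 301^2 = 90601 ≡ 51
542^64 ≡ 51^2 = 2601 ≡ 790
542^128 ≡ 790^2 = 624100 ≡ 1116
542^256 ≡ 1116^2 = 1245456 ≡ 1299
542^512 ≡ 1299^2 = 1687401 ≡ 1360
820 = 512 + 256 + 32 + 16 + 4, so 542^820 ≡ 1360·1299·51·301·1044 ≡ 448 (mod 1811)
R · y^e mod p:
834^2 = 695556 ≡ 132
834^4 ≡ 132^2 = 17424 ≡ 1125
834^8 ≡ 1125^2 = 1265625 ≡ 1547
834^16 ≡ 1547^2 = 2393209 ≡ 878
834^32 ≡ 878^2 = 770884 ≡ 1209
834^64 ≡ 1209^2 = 1461681 ≡ 204
102 = 64 + 32 + 4 + 2, so 834^102 ≡ 204·1209·1125·132 ≡ 1131 (mod 1811)
512·1131 = 579072 ≡ 1363 (mod 1811)
448 ≠ 1363; the check fails.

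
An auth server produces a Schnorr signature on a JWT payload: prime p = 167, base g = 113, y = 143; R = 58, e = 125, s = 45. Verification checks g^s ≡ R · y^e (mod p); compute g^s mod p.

143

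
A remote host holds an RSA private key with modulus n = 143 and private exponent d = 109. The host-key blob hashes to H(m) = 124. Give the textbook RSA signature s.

(H(m))^2 ≡ 124^2 = 15376 ≡ 75
(H(m))^4 ≡ 75^2 = 5625 ≡ 48
(H(m))^8 ≡ 48^2 = 2304 ≡ 16
(H(m))^16 ≡ 16^2 = 256 ≡ 113
(H(m))^32 ≡ 113^2 = 12769 ≡ 42
(H(m))^64 ≡ 42^2 = 1764 ≡ 48
109 = 64 + 32 + 8 + 4 + 1, so (H(m))^109 ≡ 48·42·16·48·124 ≡ 59 (mod 143)

59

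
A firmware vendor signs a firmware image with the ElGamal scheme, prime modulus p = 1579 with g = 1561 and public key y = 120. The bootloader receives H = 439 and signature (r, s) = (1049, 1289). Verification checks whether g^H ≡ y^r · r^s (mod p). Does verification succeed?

fails

Left side g^H mod p:
Squares mod 1579: 1561^1≡1561, 1561^2≡324, 1561^4≡762, 1561^8≡1151, 1561^16≡20, 1561^32≡400, 1561^64≡521, 1561^128≡1432, 1561^256≡1082
439 = 256 + 128 + 32 + 16 + 4 + 2 + 1, so 1561^439 ≡ 1082·1432·400·20·762·324·1561 ≡ 1048 (mod 1579)
Right side y^r · r^s mod p:
Squares mod 1579: 120^1≡120, 120^2≡189, 120^4≡983, 120^8≡1520, 120^16≡323, 120^32≡115, 120^64≡593, 120^128≡1111, 120^256≡1122, 120^512≡421, 120^1024≡393
1049 = 1024 + 16 + 8 + 1, so 120^1049 ≡ 393·323·1520·120 ≡ 784 (mod 1579)
Squares mod 1579: 1049^1≡1049, 1049^2≡1417, 1049^4≡980, 1049^8≡368, 1049^16≡1209, 1049^32≡1106, 1049^64≡1090, 1049^128≡692, 1049^256≡427, 1049^512≡744, 1049^1024≡886
1289 = 1024 + 256 + 8 + 1, so 1049^1289 ≡ 886·427·368·1049 ≡ 846 (mod 1579)
784·846 = 663264 ≡ 84 (mod 1579)
1048 ≠ 84, so verification fails.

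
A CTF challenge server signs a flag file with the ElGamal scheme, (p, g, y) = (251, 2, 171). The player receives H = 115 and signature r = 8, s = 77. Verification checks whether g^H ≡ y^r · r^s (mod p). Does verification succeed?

fails

Left side g^H mod p:
2^2 = 4
2^4 ≡ 4^2 = 16
2^8 ≡ 16^2 = 256 ≡ 5
2^16 ≡ 5^2 = 25
2^32 ≡ 25^2 = 625 ≡ 123
2^64 ≡ 123^2 = 15129 ≡ 69
115 = 64 + 32 + 16 + 2 + 1, so 2^115 ≡ 69·123·25·4·2 ≡ 138 (mod 251)
Right side y^r · r^s mod p:
171^2 = 29241 ≡ 125
171^4 ≡ 125^2 = 15625 ≡ 63
171^8 ≡ 63^2 = 3969 ≡ 204
8^2 = 64
8^4 ≡ 64^2 = 4096 ≡ 80
8^8 ≡ 80^2 = 6400 ≡ 125
8^16 ≡ 125^2 = 15625 ≡ 63
8^32 ≡ 63^2 = 3969 ≡ 204
8^64 ≡ 204^2 = 41616 ≡ 201
77 = 64 + 8 + 4 + 1, so 8^77 ≡ 201·125·80·8 ≡ 187 (mod 251)
204·187 = 38148 ≡ 247 (mod 251)
138 ≠ 247, so verification fails.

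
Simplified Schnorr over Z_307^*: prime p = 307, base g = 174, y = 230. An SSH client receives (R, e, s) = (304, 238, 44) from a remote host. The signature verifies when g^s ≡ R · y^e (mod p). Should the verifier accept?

reject

g^s mod p:
174^2 = 30276 ≡ 190
174^4 ≡ 190^2 = 36100 ≡ 181
174^8 ≡ 181^2 = 32761 ≡ 219
174^16 ≡ 219^2 = 47961 ≡ 69
174^32 ≡ 69^2 = 4761 ≡ 156
44 = 32 + 8 + 4, so 174^44 ≡ 156·219·181 ≡ 90 (mod 307)
R · y^e mod p:
230^2 = 52900 ≡ 96
230^4 ≡ 96^2 = 9216 ≡ 6
230^8 ≡ 6^2 = 36
230^16 ≡ 36^2 = 1296 ≡ 68
230^32 ≡ 68^2 = 4624 ≡ 19
230^64 ≡ 19^2 = 361 ≡ 54
230^128 ≡ 54^2 = 2916 ≡ 153
238 = 128 + 64 + 32 + 8 + 4 + 2, so 230^238 ≡ 153·54·19·36·6·96 ≡ 289 (mod 307)
304·289 = 87856 ≡ 54 (mod 307)
90 ≠ 54; the check fails.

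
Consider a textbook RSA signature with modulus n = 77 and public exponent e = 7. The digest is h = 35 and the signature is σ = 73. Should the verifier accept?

σ^2 ≡ 73^2 = 5329 ≡ 16
σ^4 ≡ 16^2 = 256 ≡ 25
7 = 4 + 2 + 1, so σ^7 ≡ 25·16·73 ≡ 17 (mod 77)
17 ≠ 35, so verification fails.

reject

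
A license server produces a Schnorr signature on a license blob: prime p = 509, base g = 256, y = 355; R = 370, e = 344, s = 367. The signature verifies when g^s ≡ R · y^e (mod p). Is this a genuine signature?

g^s mod p:
Squares mod 509: 256^1≡256, 256^2≡384, 256^4≡355, 256^8≡302, 256^16≡93, 256^32≡505, 256^64≡16, 256^128≡256, 256^256≡384
367 = 256 + 64 + 32 + 8 + 4 + 2 + 1, so 256^367 ≡ 384·16·505·302·355·384·256 ≡ 234 (mod 509)
R · y^e mod p:
Squares mod 509: 355^1≡355, 355^2≡302, 355^4≡93, 355^8≡505, 355^16≡16, 355^32≡256, 355^64≡384, 355^128≡355, 355^256≡302
344 = 256 + 64 + 16 + 8, so 355^344 ≡ 302·384·16·505 ≡ 286 (mod 509)
370·286 = 105820 ≡ 457 (mod 509)
234 ≠ 457; the check fails.

forged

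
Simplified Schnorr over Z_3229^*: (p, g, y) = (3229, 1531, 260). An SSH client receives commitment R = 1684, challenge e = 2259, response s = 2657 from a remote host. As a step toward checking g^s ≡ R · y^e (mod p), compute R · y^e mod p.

260^2 = 67600 ≡ 3020
260^4 ≡ 3020^2 = 9120400 ≡ 1704
260^8 ≡ 1704^2 = 2903616 ≡ 745
260^16 ≡ 745^2 = 555025 ≡ 2866
260^32 ≡ 2866^2 = 8213956 ≡ 2609
260^64 ≡ 2609^2 = 6806881 ≡ 149
260^128 ≡ 149^2 = 22201 ≡ 2827
260^256 ≡ 2827^2 = 7991929 ≡ 154
260^512 ≡ 154^2 = 23716 ≡ 1113
260^1024 ≡ 1113^2 = 1238769 ≡ 2062
260^2048 ≡ 2062^2 = 4251844 ≡ 2480
2259 = 2048 + 128 + 64 + 16 + 2 + 1, so 260^2259 ≡ 2480·2827·149·2866·3020·260 ≡ 2504 (mod 3229)
R · y^e ≡ 1684·2504 = 4216736 ≡ 2891 (mod 3229)

2891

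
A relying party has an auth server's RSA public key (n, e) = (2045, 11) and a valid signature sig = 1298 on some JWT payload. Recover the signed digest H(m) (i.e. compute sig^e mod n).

1127

sig^2 ≡ 1298^2 = 1684804 ≡ 1769
sig^4 ≡ 1769^2 = 3129361 ≡ 511
sig^8 ≡ 511^2 = 261121 ≡ 1406
11 = 8 + 2 + 1, so sig^11 ≡ 1406·1769·1298 ≡ 1127 (mod 2045)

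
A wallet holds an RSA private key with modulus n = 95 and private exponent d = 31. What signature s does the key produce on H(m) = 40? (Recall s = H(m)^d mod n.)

60

(H(m))^2 ≡ 40^2 = 1600 ≡ 80
(H(m))^4 ≡ 80^2 = 6400 ≡ 35
(H(m))^8 ≡ 35^2 = 1225 ≡ 85
(H(m))^16 ≡ 85^2 = 7225 ≡ 5
31 = 16 + 8 + 4 + 2 + 1, so (H(m))^31 ≡ 5·85·35·80·40 ≡ 60 (mod 95)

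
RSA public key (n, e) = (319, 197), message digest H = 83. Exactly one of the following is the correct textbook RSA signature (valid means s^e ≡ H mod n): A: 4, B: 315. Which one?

B

Candidate A: 4^2 = 16; 4^4 ≡ 16^2 = 256; 4^8 ≡ 256^2 = 65536 ≡ 141; 4^16 ≡ 141^2 = 19881 ≡ 103; 4^32 ≡ 103^2 = 10609 ≡ 82; 4^64 ≡ 82^2 = 6724 ≡ 25; 4^128 ≡ 25^2 = 625 ≡ 306; 197 = 128 + 64 + 4 + 1, so 4^197 ≡ 306·25·256·4 ≡ 236 (mod 319)
Candidate B: 315^2 = 99225 ≡ 16; 315^4 ≡ 16^2 = 256; 315^8 ≡ 256^2 = 65536 ≡ 141; 315^16 ≡ 141^2 = 19881 ≡ 103; 315^32 ≡ 103^2 = 10609 ≡ 82; 315^64 ≡ 82^2 = 6724 ≡ 25; 315^128 ≡ 25^2 = 625 ≡ 306; 197 = 128 + 64 + 4 + 1, so 315^197 ≡ 306·25·256·315 ≡ 83 (mod 319)
  → matches H = 83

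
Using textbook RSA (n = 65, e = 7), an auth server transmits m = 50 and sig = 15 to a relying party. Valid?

yes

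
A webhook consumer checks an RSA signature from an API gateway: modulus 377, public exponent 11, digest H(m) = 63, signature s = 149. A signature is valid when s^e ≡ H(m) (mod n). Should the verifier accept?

accept

s^2 ≡ 149^2 = 22201 ≡ 335
s^4 ≡ 335^2 = 112225 ≡ 256
s^8 ≡ 256^2 = 65536 ≡ 315
11 = 8 + 2 + 1, so s^11 ≡ 315·335·149 ≡ 63 (mod 377)
63 = H(m), so the signature checks out.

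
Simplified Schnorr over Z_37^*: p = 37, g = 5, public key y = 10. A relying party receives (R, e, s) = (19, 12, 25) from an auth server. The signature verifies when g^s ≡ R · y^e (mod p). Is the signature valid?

g^s mod p:
Squares mod 37: 5^1≡5, 5^2≡25, 5^4≡33, 5^8≡16, 5^16≡34
25 = 16 + 8 + 1, so 5^25 ≡ 34·16·5 ≡ 19 (mod 37)
R · y^e mod p:
Squares mod 37: 10^1≡10, 10^2≡26, 10^4≡10, 10^8≡26
12 = 8 + 4, so 10^12 ≡ 26·10 ≡ 1 (mod 37)
19·1 = 19 ≡ 19 (mod 37)
19 ≡ 19 (mod 37); signature holds.

valid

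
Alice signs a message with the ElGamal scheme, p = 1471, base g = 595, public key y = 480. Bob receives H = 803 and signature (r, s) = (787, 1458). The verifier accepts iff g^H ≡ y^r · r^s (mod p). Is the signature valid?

valid

Left side g^H mod p:
595^803 mod 1471 = 955
Right side y^r · r^s mod p:
480^787 mod 1471 = 1105
787^1458 mod 1471 = 966
1105·966 = 1067430 ≡ 955 (mod 1471)
955 ≡ 955 (mod 1471), so the signature is genuine.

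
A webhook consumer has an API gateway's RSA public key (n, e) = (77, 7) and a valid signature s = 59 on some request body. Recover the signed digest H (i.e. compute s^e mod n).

38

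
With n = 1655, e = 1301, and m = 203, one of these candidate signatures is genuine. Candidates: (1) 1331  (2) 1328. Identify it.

2

Candidate 1: 1331^2 = 1771561 ≡ 711; 1331^4 ≡ 711^2 = 505521 ≡ 746; 1331^8 ≡ 746^2 = 556516 ≡ 436; 1331^16 ≡ 436^2 = 190096 ≡ 1426; 1331^32 ≡ 1426^2 = 2033476 ≡ 1136; 1331^64 ≡ 1136^2 = 1290496 ≡ 1251; 1331^128 ≡ 1251^2 = 1565001 ≡ 1026; 1331^256 ≡ 1026^2 = 1052676 ≡ 96; 1331^512 ≡ 96^2 = 9216 ≡ 941; 1331^1024 ≡ 941^2 = 885481 ≡ 56; 1301 = 1024 + 256 + 16 + 4 + 1, so 1331^1301 ≡ 56·96·1426·746·1331 ≡ 566 (mod 1655)
Candidate 2: 1328^2 = 1763584 ≡ 1009; 1328^4 ≡ 1009^2 = 1018081 ≡ 256; 1328^8 ≡ 256^2 = 65536 ≡ 991; 1328^16 ≡ 991^2 = 982081 ≡ 666; 1328^32 ≡ 666^2 = 443556 ≡ 16; 1328^64 ≡ 16^2 = 256; 1328^128 ≡ 256^2 = 65536 ≡ 991; 1328^256 ≡ 991^2 = 982081 ≡ 666; 1328^512 ≡ 666^2 = 443556 ≡ 16; 1328^1024 ≡ 16^2 = 256; 1301 = 1024 + 256 + 16 + 4 + 1, so 1328^1301 ≡ 256·666·666·256·1328 ≡ 203 (mod 1655)
  → matches m = 203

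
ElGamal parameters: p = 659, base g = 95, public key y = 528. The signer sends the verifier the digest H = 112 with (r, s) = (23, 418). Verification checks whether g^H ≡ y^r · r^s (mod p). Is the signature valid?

Left side g^H mod p:
95^2 = 9025 ≡ 458
95^4 ≡ 458^2 = 209764 ≡ 202
95^8 ≡ 202^2 = 40804 ≡ 605
95^16 ≡ 605^2 = 366025 ≡ 280
95^32 ≡ 280^2 = 78400 ≡ 638
95^64 ≡ 638^2 = 407044 ≡ 441
112 = 64 + 32 + 16, so 95^112 ≡ 441·638·280 ≡ 85 (mod 659)
Right side y^r · r^s mod p:
528^2 = 278784 ≡ 27
528^4 ≡ 27^2 = 729 ≡ 70
528^8 ≡ 70^2 = 4900 ≡ 287
528^16 ≡ 287^2 = 82369 ≡ 653
23 = 16 + 4 + 2 + 1, so 528^23 ≡ 653·70·27·528 ≡ 154 (mod 659)
23^2 = 529
23^4 ≡ 529^2 = 279841 ≡ 425
23^8 ≡ 425^2 = 180625 ≡ 59
23^16 ≡ 59^2 = 3481 ≡ 186
23^32 ≡ 186^2 = 34596 ≡ 328
23^64 ≡ 328^2 = 107584 ≡ 167
23^128 ≡ 167^2 = 27889 ≡ 211
23^256 ≡ 211^2 = 44521 ≡ 368
418 = 256 + 128 + 32 + 2, so 23^418 ≡ 368·211·328·529 ≡ 176 (mod 659)
154·176 = 27104 ≡ 85 (mod 659)
85 ≡ 85 (mod 659), so the signature is genuine.

valid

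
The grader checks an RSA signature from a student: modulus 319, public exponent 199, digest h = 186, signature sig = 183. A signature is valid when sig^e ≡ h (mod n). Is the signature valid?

invalid

Squares mod 319: sig^1≡183, sig^2≡313, sig^4≡36, sig^8≡20, sig^16≡81, sig^32≡181, sig^64≡223, sig^128≡284
199 = 128 + 64 + 4 + 2 + 1, so sig^199 ≡ 284·223·36·313·183 ≡ 294 (mod 319)
294 ≠ 186, so verification fails.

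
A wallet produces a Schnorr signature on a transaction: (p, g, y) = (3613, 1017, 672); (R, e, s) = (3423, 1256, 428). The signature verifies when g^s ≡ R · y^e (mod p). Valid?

no

g^s mod p:
1017^2 = 1034289 ≡ 971
1017^4 ≡ 971^2 = 942841 ≡ 3461
1017^8 ≡ 3461^2 = 11978521 ≡ 1426
1017^16 ≡ 1426^2 = 2033476 ≡ 2970
1017^32 ≡ 2970^2 = 8820900 ≡ 1567
1017^64 ≡ 1567^2 = 2455489 ≡ 2262
1017^128 ≡ 2262^2 = 5116644 ≡ 636
1017^256 ≡ 636^2 = 404496 ≡ 3453
428 = 256 + 128 + 32 + 8 + 4, so 1017^428 ≡ 3453·636·1567·1426·3461 ≡ 798 (mod 3613)
R · y^e mod p:
672^2 = 451584 ≡ 3572
672^4 ≡ 3572^2 = 12759184 ≡ 1681
672^8 ≡ 1681^2 = 2825761 ≡ 395
672^16 ≡ 395^2 = 156025 ≡ 666
672^32 ≡ 666^2 = 443556 ≡ 2770
672^64 ≡ 2770^2 = 7672900 ≡ 2501
672^128 ≡ 2501^2 = 6255001 ≡ 898
672^256 ≡ 898^2 = 806404 ≡ 705
672^512 ≡ 705^2 = 497025 ≡ 2044
672^1024 ≡ 2044^2 = 4177936 ≡ 1308
1256 = 1024 + 128 + 64 + 32 + 8, so 672^1256 ≡ 1308·898·2501·2770·395 ≡ 3085 (mod 3613)
3423·3085 = 10559955 ≡ 2769 (mod 3613)
798 ≠ 2769; the check fails.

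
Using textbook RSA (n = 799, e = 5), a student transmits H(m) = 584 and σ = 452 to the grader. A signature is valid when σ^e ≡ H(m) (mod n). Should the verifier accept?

accept

σ^2 ≡ 452^2 = 204304 ≡ 559
σ^4 ≡ 559^2 = 312481 ≡ 72
5 = 4 + 1, so σ^5 ≡ 72·452 ≡ 584 (mod 799)
σ^5 mod 799 = 584 matches H(m).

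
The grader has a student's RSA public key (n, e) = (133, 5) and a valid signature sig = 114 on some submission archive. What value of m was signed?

95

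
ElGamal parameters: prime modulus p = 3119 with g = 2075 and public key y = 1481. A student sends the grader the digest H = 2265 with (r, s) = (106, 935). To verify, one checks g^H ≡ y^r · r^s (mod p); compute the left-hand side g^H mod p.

Squares mod 3119: 2075^1≡2075, 2075^2≡1405, 2075^4≡2817, 2075^8≡753, 2075^16≡2470, 2075^32≡136, 2075^64≡2901, 2075^128≡739, 2075^256≡296, 2075^512≡284, 2075^1024≡2681, 2075^2048≡1585
2265 = 2048 + 128 + 64 + 16 + 8 + 1, so 2075^2265 ≡ 1585·739·2901·2470·753·2075 ≡ 2545 (mod 3119)

2545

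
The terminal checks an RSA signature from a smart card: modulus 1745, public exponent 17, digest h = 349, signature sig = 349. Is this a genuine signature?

genuine

sig^17 mod 1745 = 349
Since 349 equals the digest 349, verification succeeds.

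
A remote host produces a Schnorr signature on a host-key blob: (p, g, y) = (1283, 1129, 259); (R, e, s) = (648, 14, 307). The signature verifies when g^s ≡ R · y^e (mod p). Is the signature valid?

g^s mod p:
1129^2 = 1274641 ≡ 622
1129^4 ≡ 622^2 = 386884 ≡ 701
1129^8 ≡ 701^2 = 491401 ≡ 12
1129^16 ≡ 12^2 = 144
1129^32 ≡ 144^2 = 20736 ≡ 208
1129^64 ≡ 208^2 = 43264 ≡ 925
1129^128 ≡ 925^2 = 855625 ≡ 1147
1129^256 ≡ 1147^2 = 1315609 ≡ 534
307 = 256 + 32 + 16 + 2 + 1, so 1129^307 ≡ 534·208·144·622·1129 ≡ 1152 (mod 1283)
R · y^e mod p:
259^2 = 67081 ≡ 365
259^4 ≡ 365^2 = 133225 ≡ 1076
259^8 ≡ 1076^2 = 1157776 ≡ 510
14 = 8 + 4 + 2, so 259^14 ≡ 510·1076·365 ≡ 572 (mod 1283)
648·572 = 370656 ≡ 1152 (mod 1283)
1152 ≡ 1152 (mod 1283); signature holds.

valid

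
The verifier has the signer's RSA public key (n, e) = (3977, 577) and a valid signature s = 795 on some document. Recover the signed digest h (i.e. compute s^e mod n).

s^2 ≡ 795^2 = 632025 ≡ 3659
s^4 ≡ 3659^2 = 13388281 ≡ 1699
s^8 ≡ 1699^2 = 2886601 ≡ 3276
s^16 ≡ 3276^2 = 10732176 ≡ 2230
s^32 ≡ 2230^2 = 4972900 ≡ 1650
s^64 ≡ 1650^2 = 2722500 ≡ 2232
s^128 ≡ 2232^2 = 4981824 ≡ 2620
s^256 ≡ 2620^2 = 6864400 ≡ 98
s^512 ≡ 98^2 = 9604 ≡ 1650
577 = 512 + 64 + 1, so s^577 ≡ 1650·2232·795 ≡ 2347 (mod 3977)

2347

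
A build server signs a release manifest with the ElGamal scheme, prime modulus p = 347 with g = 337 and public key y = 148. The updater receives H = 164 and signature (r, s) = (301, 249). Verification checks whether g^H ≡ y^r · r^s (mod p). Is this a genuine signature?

genuine

Left side g^H mod p:
Squares mod 347: 337^1≡337, 337^2≡100, 337^4≡284, 337^8≡152, 337^16≡202, 337^32≡205, 337^64≡38, 337^128≡56
164 = 128 + 32 + 4, so 337^164 ≡ 56·205·284 ≡ 255 (mod 347)
Right side y^r · r^s mod p:
Squares mod 347: 148^1≡148, 148^2≡43, 148^4≡114, 148^8≡157, 148^16≡12, 148^32≡144, 148^64≡263, 148^128≡116, 148^256≡270
301 = 256 + 32 + 8 + 4 + 1, so 148^301 ≡ 270·144·157·114·148 ≡ 231 (mod 347)
Squares mod 347: 301^1≡301, 301^2≡34, 301^4≡115, 301^8≡39, 301^16≡133, 301^32≡339, 301^64≡64, 301^128≡279
249 = 128 + 64 + 32 + 16 + 8 + 1, so 301^249 ≡ 279·64·339·133·39·301 ≡ 276 (mod 347)
231·276 = 63756 ≡ 255 (mod 347)
255 ≡ 255 (mod 347), so the signature is genuine.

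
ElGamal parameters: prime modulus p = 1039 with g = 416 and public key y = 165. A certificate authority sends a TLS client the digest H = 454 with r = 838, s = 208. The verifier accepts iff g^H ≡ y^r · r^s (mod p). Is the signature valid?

Left side g^H mod p:
416^2 = 173056 ≡ 582
416^4 ≡ 582^2 = 338724 ≡ 10
416^8 ≡ 10^2 = 100
416^16 ≡ 100^2 = 10000 ≡ 649
416^32 ≡ 649^2 = 421201 ≡ 406
416^64 ≡ 406^2 = 164836 ≡ 674
416^128 ≡ 674^2 = 454276 ≡ 233
416^256 ≡ 233^2 = 54289 ≡ 261
454 = 256 + 128 + 64 + 4 + 2, so 416^454 ≡ 261·233·674·10·582 ≡ 306 (mod 1039)
Right side y^r · r^s mod p:
165^2 = 27225 ≡ 211
165^4 ≡ 211^2 = 44521 ≡ 883
165^8 ≡ 883^2 = 779689 ≡ 439
165^16 ≡ 439^2 = 192721 ≡ 506
165^32 ≡ 506^2 = 256036 ≡ 442
165^64 ≡ 442^2 = 195364 ≡ 32
165^128 ≡ 32^2 = 1024
165^256 ≡ 1024^2 = 1048576 ≡ 225
165^512 ≡ 225^2 = 50625 ≡ 753
838 = 512 + 256 + 64 + 4 + 2, so 165^838 ≡ 753·225·32·883·211 ≡ 327 (mod 1039)
838^2 = 702244 ≡ 919
838^4 ≡ 919^2 = 844561 ≡ 893
838^8 ≡ 893^2 = 797449 ≡ 536
838^16 ≡ 536^2 = 287296 ≡ 532
838^32 ≡ 532^2 = 283024 ≡ 416
838^64 ≡ 416^2 = 173056 ≡ 582
838^128 ≡ 582^2 = 338724 ≡ 10
208 = 128 + 64 + 16, so 838^208 ≡ 10·582·532 ≡ 20 (mod 1039)
327·20 = 6540 ≡ 306 (mod 1039)
306 ≡ 306 (mod 1039), so the signature is genuine.

valid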